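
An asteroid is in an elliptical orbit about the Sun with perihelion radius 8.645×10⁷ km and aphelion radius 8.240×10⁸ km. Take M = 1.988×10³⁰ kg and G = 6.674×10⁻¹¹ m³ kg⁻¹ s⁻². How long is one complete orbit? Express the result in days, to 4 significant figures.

T ≈ 1939 days

μ = GM = 6.674×10⁻¹¹ × 1.988×10³⁰ = 1.327×10²⁰ m³/s².
Semi-major axis a = (r_p + r_a)/2 = (8.6450×10⁷ + 8.2400×10⁸)/2 = 4.5522×10⁸ km = 4.552×10¹¹ m.
By Kepler's third law T = 2π√(a³/μ) = 2π × 2.666×10⁷ = 1.675×10⁸ s.
= 1939 days.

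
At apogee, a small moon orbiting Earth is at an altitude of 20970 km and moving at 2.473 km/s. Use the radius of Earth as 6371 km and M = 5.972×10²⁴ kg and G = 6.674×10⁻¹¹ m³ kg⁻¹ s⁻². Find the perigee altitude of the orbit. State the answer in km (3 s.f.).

μ = GM = 6.674×10⁻¹¹ × 5.972×10²⁴ = 3.986×10¹⁴ m³/s².
r_a = 6371 + 20970 = 27341 km = 2.734×10⁷ m.
Specific energy ε = v²/2 − μ/r = -1.152×10⁷ J/kg, so a = −μ/(2ε) = 1.730×10⁷ m.
The apsides satisfy r_p + r_a = 2a, so the perigee radius is 2a − r_a = 7.257×10⁶ m = 7257.4 km.
Perigee altitude = 7257.4 − 6371 = 886.43 km.

perigee altitude ≈ 886 km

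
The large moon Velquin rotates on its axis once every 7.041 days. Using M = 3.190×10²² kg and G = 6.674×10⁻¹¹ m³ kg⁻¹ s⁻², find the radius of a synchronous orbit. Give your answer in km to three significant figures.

r_sync ≈ 27100 km

μ = GM = 6.674×10⁻¹¹ × 3.190×10²² = 2.129×10¹² m³/s².
T = 7.041 days = 6.083×10⁵ s.
A synchronous orbit has period T, so by Kepler's third law a = (μT²/4π²)^(1/3).
μT²/4π² = 2.129×10¹² × (6.083×10⁵)² / 39.48 = 1.996×10²² m³.
a = 2.713×10⁷ m = 27125 km.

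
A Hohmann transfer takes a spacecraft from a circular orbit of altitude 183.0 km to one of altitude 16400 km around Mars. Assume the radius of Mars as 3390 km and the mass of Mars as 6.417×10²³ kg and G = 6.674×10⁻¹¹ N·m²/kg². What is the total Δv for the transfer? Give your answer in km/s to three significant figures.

μ = GM = 6.674×10⁻¹¹ × 6.417×10²³ = 4.283×10¹³ m³/s².
r₁ = 3390 + 183.0 = 3573.0 km = 3.5730×10⁶ m.
r₂ = 3390 + 16400 = 19790 km = 1.9790×10⁷ m.
Transfer ellipse a_t = (r₁ + r₂)/2 = 1.168×10⁷ m.
At r₁: circular v_c1 = √(μ/r₁) = 3462 m/s; transfer-periapsis v_p = √[μ(2/r₁ − 1/a_t)] = 4506 m/s.
Δv₁ = v_p − v_c1 = 1044 m/s.
At r₂: circular v_c2 = √(μ/r₂) = 1471 m/s; transfer-apoapsis v_a = √[μ(2/r₂ − 1/a_t)] = 813.6 m/s.
Δv₂ = v_c2 − v_a = 657.5 m/s.
Total Δv = Δv₁ + Δv₂ = 1702 m/s = 1.702 km/s.

Δv_total ≈ 1.70 km/s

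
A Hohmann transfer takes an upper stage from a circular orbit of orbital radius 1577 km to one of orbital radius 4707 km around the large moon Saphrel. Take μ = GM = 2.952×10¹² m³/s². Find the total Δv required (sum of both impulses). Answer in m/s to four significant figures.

r₁ = 1577 km = 1.577×10⁶ m.
r₂ = 4707 km = 4.707×10⁶ m.
Transfer ellipse a_t = (r₁ + r₂)/2 = 3.142×10⁶ m.
At r₁: circular v_c1 = √(μ/r₁) = 1368 m/s; transfer-periapsis v_p = √[μ(2/r₁ − 1/a_t)] = 1675 m/s.
Δv₁ = v_p − v_c1 = 306.4 m/s.
At r₂: circular v_c2 = √(μ/r₂) = 791.9 m/s; transfer-apoapsis v_a = √[μ(2/r₂ − 1/a_t)] = 561.0 m/s.
Δv₂ = v_c2 − v_a = 230.9 m/s.
Total Δv = Δv₁ + Δv₂ = 537.3 m/s.

Δv_total ≈ 537.3 m/s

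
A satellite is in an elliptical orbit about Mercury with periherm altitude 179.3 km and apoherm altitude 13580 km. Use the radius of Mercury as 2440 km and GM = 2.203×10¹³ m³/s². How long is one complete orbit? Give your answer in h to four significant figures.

T ≈ 10.58 h

r_p = 2440 + 179.3 = 2619.3 km = 2.6193×10⁶ m.
r_a = 2440 + 13580 = 16020 km = 1.6020×10⁷ m.
Semi-major axis a = (r_p + r_a)/2 = (2619.3 + 16020)/2 = 9319.6 km = 9.320×10⁶ m.
By Kepler's third law T = 2π√(a³/μ) = 2π × 6.062×10³ = 3.809×10⁴ s.
= 10.58 h.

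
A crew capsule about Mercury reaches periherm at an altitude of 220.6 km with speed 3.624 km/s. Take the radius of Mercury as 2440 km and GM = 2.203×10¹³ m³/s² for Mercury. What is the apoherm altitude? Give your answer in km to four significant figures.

r_p = 2440 + 220.6 = 2660.6 km = 2.661×10⁶ m.
Specific energy ε = v²/2 − μ/r = -1.713×10⁶ J/kg, so a = −μ/(2ε) = 6.429×10⁶ m.
The apsides satisfy r_p + r_a = 2a, so the apoherm radius is 2a − r_p = 1.020×10⁷ m = 10197 km.
Apoherm altitude = 10197 − 2440 = 7756.9 km.

apoherm altitude ≈ 7757 km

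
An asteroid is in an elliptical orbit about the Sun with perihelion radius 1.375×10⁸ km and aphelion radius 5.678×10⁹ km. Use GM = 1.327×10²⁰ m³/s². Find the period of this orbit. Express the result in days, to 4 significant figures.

Semi-major axis a = (r_p + r_a)/2 = (1.3750×10⁸ + 5.6780×10⁹)/2 = 2.9078×10⁹ km = 2.908×10¹² m.
By Kepler's third law T = 2π√(a³/μ) = 2π × 4.304×10⁸ = 2.704×10⁹ s.
= 31300 days.

T ≈ 31300 days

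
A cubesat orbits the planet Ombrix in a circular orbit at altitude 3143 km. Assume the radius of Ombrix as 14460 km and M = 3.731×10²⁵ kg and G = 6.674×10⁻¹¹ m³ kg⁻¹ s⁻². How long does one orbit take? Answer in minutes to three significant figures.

T ≈ 155 minutes

μ = GM = 6.674×10⁻¹¹ × 3.731×10²⁵ = 2.490×10¹⁵ m³/s².
r = 14460 + 3143 = 17603 km = 1.7603×10⁷ m.
Kepler's third law: T = 2π√(r³/μ) = 2π√((1.760×10⁷)³ / 2.490×10¹⁵).
r³/μ = 2.191×10⁶ s², so T = 2π × 1.480×10³ = 9.299×10³ s.
Converting: 9.299×10³ s ÷ 60.00 = 155.0 minutes.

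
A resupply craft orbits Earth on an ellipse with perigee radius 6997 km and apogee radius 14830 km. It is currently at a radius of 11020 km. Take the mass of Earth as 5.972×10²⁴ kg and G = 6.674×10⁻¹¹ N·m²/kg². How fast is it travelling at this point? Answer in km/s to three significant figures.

μ = GM = 6.674×10⁻¹¹ × 5.972×10²⁴ = 3.986×10¹⁴ m³/s².
Semi-major axis a = (r_p + r_a)/2 = 10914 km = 1.091×10⁷ m.
Vis-viva: v² = μ(2/r − 1/a) = 3.986×10¹⁴ × (1.815×10⁻⁷ − 9.163×10⁻⁸) = 3.582×10⁷ m²/s².
v = 5985 m/s = 5.985 km/s.

v ≈ 5.98 km/s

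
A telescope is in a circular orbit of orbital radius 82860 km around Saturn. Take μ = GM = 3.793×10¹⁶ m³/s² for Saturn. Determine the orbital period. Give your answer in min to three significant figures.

r = 82860 km = 8.286×10⁷ m.
Kepler's third law: T = 2π√(r³/μ) = 2π√((8.286×10⁷)³ / 3.793×10¹⁶).
r³/μ = 1.500×10⁷ s², so T = 2π × 3.873×10³ = 2.433×10⁴ s.
Converting: 2.433×10⁴ s ÷ 60.00 = 405.6 min.

T ≈ 406 min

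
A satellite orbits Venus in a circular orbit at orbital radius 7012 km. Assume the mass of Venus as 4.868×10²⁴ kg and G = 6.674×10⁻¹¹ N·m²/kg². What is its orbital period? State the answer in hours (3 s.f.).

μ = GM = 6.674×10⁻¹¹ × 4.868×10²⁴ = 3.249×10¹⁴ m³/s².
r = 7012 km = 7.012×10⁶ m.
Kepler's third law: T = 2π√(r³/μ) = 2π√((7.012×10⁶)³ / 3.249×10¹⁴).
r³/μ = 1.061×10⁶ s², so T = 2π × 1.030×10³ = 6.473×10³ s.
Converting: 6.473×10³ s ÷ 3600 = 1.798 hours.

T ≈ 1.80 hours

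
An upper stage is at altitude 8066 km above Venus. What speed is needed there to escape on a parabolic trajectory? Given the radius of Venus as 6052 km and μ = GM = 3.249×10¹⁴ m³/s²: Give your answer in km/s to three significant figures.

r = 6052 + 8066 = 14118 km = 1.4118×10⁷ m.
Escape speed v_esc = √(2μ/r) = √(2 × 3.249×10¹⁴ / 1.412×10⁷) = √(4.603×10⁷) = 6784 m/s.
= 6.784 km/s.

v_esc ≈ 6.78 km/s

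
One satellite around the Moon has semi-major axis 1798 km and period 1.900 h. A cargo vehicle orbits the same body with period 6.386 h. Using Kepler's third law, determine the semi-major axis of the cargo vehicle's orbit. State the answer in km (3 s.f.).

Kepler's third law: a³ ∝ T², so a₂ = a₁ (T₂/T₁)^(2/3).
T₂/T₁ = 3.361, (T₂/T₁)^(2/3) = 2.244.
a₂ = 1798 × 2.244 = 4034 km.

a₂ ≈ 4030 km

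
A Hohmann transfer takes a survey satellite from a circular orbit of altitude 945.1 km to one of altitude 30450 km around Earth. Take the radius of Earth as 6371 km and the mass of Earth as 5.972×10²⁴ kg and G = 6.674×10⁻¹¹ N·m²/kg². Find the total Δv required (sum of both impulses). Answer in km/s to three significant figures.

Δv_total ≈ 3.55 km/s

μ = GM = 6.674×10⁻¹¹ × 5.972×10²⁴ = 3.986×10¹⁴ m³/s².
r₁ = 6371 + 945.1 = 7316.1 km = 7.3161×10⁶ m.
r₂ = 6371 + 30450 = 36821 km = 3.6821×10⁷ m.
Transfer ellipse a_t = (r₁ + r₂)/2 = 2.207×10⁷ m.
At r₁: circular v_c1 = √(μ/r₁) = 7381 m/s; transfer-perigee v_p = √[μ(2/r₁ − 1/a_t)] = 9534 m/s.
Δv₁ = v_p − v_c1 = 2153 m/s.
At r₂: circular v_c2 = √(μ/r₂) = 3290 m/s; transfer-apogee v_a = √[μ(2/r₂ − 1/a_t)] = 1894 m/s.
Δv₂ = v_c2 − v_a = 1396 m/s.
Total Δv = Δv₁ + Δv₂ = 3549 m/s = 3.549 km/s.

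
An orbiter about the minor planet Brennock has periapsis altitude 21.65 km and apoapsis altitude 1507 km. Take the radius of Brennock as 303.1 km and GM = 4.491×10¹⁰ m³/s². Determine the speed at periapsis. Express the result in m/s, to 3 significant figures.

v ≈ 484 m/s

r_p = 303.1 + 21.65 = 324.75 km = 3.2475×10⁵ m.
r_a = 303.1 + 1507 = 1810.1 km = 1.8101×10⁶ m.
Semi-major axis a = (r_p + r_a)/2 = 1067.4 km = 1.067×10⁶ m.
Vis-viva: v² = μ(2/r − 1/a) = 4.491×10¹⁰ × (6.159×10⁻⁶ − 9.368×10⁻⁷) = 2.345×10⁵ m²/s².
v = 484.3 m/s.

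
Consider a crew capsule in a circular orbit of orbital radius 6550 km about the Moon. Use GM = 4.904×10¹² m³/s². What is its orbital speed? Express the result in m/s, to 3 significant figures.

r = 6550 km = 6.550×10⁶ m.
For a circular orbit v = √(μ/r) = √(4.904×10¹² / 6.550×10⁶) = √(7.487×10⁵) = 865.3 m/s.

v ≈ 865 m/s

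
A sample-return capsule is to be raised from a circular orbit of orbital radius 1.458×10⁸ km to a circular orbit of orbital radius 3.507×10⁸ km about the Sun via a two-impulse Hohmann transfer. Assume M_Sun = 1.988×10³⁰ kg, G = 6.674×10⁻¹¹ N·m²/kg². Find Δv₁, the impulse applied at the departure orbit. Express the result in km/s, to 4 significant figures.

Δv ≈ 5.688 km/s

μ = GM = 6.674×10⁻¹¹ × 1.988×10³⁰ = 1.327×10²⁰ m³/s².
r₁ = 1.458×10⁸ km = 1.458×10¹¹ m.
r₂ = 3.507×10⁸ km = 3.507×10¹¹ m.
Transfer ellipse a_t = (r₁ + r₂)/2 = 2.482×10¹¹ m.
At r₁: circular v_c1 = √(μ/r₁) = 30170 m/s; transfer-perihelion v_p = √[μ(2/r₁ − 1/a_t)] = 35850 m/s.
Δv₁ = v_p − v_c1 = 5688 m/s.
= 5.688 km/s.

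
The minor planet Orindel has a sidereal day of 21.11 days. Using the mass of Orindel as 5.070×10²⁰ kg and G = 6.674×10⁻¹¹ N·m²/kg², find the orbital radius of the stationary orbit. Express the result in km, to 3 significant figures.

r_sync ≈ 14200 km

μ = GM = 6.674×10⁻¹¹ × 5.070×10²⁰ = 3.384×10¹⁰ m³/s².
T = 21.11 days = 1.824×10⁶ s.
A synchronous orbit has period T, so by Kepler's third law a = (μT²/4π²)^(1/3).
μT²/4π² = 3.384×10¹⁰ × (1.824×10⁶)² / 39.48 = 2.851×10²¹ m³.
a = 1.418×10⁷ m = 14180 km.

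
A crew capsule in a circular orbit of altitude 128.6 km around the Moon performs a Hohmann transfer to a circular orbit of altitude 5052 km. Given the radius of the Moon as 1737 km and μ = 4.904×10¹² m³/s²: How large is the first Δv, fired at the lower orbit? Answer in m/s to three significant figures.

Δv ≈ 409 m/s

r₁ = 1737 + 128.6 = 1865.6 km = 1.8656×10⁶ m.
r₂ = 1737 + 5052 = 6789.0 km = 6.7890×10⁶ m.
Transfer ellipse a_t = (r₁ + r₂)/2 = 4.327×10⁶ m.
At r₁: circular v_c1 = √(μ/r₁) = 1621 m/s; transfer-perilune v_p = √[μ(2/r₁ − 1/a_t)] = 2031 m/s.
Δv₁ = v_p − v_c1 = 409.5 m/s.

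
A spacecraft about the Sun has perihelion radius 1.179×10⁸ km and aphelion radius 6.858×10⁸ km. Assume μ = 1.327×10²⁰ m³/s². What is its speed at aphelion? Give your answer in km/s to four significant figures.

v ≈ 7.535 km/s

Semi-major axis a = (r_p + r_a)/2 = 4.0185×10⁸ km = 4.018×10¹¹ m.
Vis-viva: v² = μ(2/r − 1/a) = 1.327×10²⁰ × (2.916×10⁻¹² − 2.488×10⁻¹²) = 5.677×10⁷ m²/s².
v = 7535 m/s = 7.535 km/s.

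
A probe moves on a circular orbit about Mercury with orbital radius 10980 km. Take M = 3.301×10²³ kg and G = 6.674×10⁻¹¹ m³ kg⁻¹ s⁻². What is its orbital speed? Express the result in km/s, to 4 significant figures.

μ = GM = 6.674×10⁻¹¹ × 3.301×10²³ = 2.203×10¹³ m³/s².
r = 10980 km = 1.098×10⁷ m.
For a circular orbit v = √(μ/r) = √(2.203×10¹³ / 1.098×10⁷) = √(2.006×10⁶) = 1416 m/s.
That is 1.416 km/s.

v ≈ 1.416 km/s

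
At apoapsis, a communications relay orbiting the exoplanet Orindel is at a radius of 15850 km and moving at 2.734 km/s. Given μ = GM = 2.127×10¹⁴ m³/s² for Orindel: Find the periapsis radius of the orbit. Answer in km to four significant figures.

r_a = 1.585×10⁷ m.
Specific energy ε = v²/2 − μ/r = -9.682×10⁶ J/kg, so a = −μ/(2ε) = 1.098×10⁷ m.
The apsides satisfy r_p + r_a = 2a, so the periapsis radius is 2a − r_a = 6.118×10⁶ m = 6118.2 km.

periapsis radius ≈ 6118 km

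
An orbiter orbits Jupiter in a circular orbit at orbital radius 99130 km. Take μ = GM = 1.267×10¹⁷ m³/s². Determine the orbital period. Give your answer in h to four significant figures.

T ≈ 4.839 h

r = 99130 km = 9.913×10⁷ m.
Kepler's third law: T = 2π√(r³/μ) = 2π√((9.913×10⁷)³ / 1.267×10¹⁷).
r³/μ = 7.688×10⁶ s², so T = 2π × 2.773×10³ = 1.742×10⁴ s.
Converting: 1.742×10⁴ s ÷ 3600 = 4.839 h.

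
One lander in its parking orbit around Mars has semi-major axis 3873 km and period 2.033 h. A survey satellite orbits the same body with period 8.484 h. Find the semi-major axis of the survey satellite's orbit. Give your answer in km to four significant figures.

a₂ ≈ 10040 km

Kepler's third law: a³ ∝ T², so a₂ = a₁ (T₂/T₁)^(2/3).
T₂/T₁ = 4.173, (T₂/T₁)^(2/3) = 2.592.
a₂ = 3873 × 2.592 = 10040 km.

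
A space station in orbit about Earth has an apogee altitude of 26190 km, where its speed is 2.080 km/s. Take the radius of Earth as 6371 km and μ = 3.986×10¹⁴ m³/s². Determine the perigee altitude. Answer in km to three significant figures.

perigee altitude ≈ 618 km

r_a = 6371 + 26190 = 32561 km = 3.256×10⁷ m.
Specific energy ε = v²/2 − μ/r = -1.008×10⁷ J/kg, so a = −μ/(2ε) = 1.977×10⁷ m.
The apsides satisfy r_p + r_a = 2a, so the perigee radius is 2a − r_a = 6.989×10⁶ m = 6988.8 km.
Perigee altitude = 6988.8 − 6371 = 617.78 km.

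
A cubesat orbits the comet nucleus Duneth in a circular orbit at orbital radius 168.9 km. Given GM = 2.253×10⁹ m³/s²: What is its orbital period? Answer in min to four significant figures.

r = 168.9 km = 1.689×10⁵ m.
Kepler's third law: T = 2π√(r³/μ) = 2π√((1.689×10⁵)³ / 2.253×10⁹).
r³/μ = 2.139×10⁶ s², so T = 2π × 1.462×10³ = 9.188×10³ s.
Converting: 9.188×10³ s ÷ 60.00 = 153.1 min.

T ≈ 153.1 min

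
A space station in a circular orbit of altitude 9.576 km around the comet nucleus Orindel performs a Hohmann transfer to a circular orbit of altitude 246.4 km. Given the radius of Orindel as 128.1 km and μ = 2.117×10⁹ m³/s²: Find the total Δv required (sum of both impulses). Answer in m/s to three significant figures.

Δv_total ≈ 46.0 m/s

r₁ = 128.1 + 9.576 = 137.68 km = 1.3768×10⁵ m.
r₂ = 128.1 + 246.4 = 374.50 km = 3.7450×10⁵ m.
Transfer ellipse a_t = (r₁ + r₂)/2 = 2.561×10⁵ m.
At r₁: circular v_c1 = √(μ/r₁) = 124.0 m/s; transfer-periapsis v_p = √[μ(2/r₁ − 1/a_t)] = 150.0 m/s.
Δv₁ = v_p − v_c1 = 25.95 m/s.
At r₂: circular v_c2 = √(μ/r₂) = 75.19 m/s; transfer-apoapsis v_a = √[μ(2/r₂ − 1/a_t)] = 55.13 m/s.
Δv₂ = v_c2 − v_a = 20.06 m/s.
Total Δv = Δv₁ + Δv₂ = 46.01 m/s.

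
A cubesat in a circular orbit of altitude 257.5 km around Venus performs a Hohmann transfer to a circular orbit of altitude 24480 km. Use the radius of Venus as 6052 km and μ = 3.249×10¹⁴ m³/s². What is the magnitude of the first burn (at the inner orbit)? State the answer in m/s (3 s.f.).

Δv ≈ 2060 m/s

r₁ = 6052 + 257.5 = 6309.5 km = 6.3095×10⁶ m.
r₂ = 6052 + 24480 = 30532 km = 3.0532×10⁷ m.
Transfer ellipse a_t = (r₁ + r₂)/2 = 1.842×10⁷ m.
At r₁: circular v_c1 = √(μ/r₁) = 7176 m/s; transfer-periapsis v_p = √[μ(2/r₁ − 1/a_t)] = 9238 m/s.
Δv₁ = v_p − v_c1 = 2063 m/s.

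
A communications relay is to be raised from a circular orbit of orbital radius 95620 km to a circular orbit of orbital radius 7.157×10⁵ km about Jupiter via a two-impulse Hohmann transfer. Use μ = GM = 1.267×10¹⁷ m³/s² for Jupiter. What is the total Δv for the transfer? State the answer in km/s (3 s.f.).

Δv_total ≈ 18.8 km/s

r₁ = 95620 km = 9.562×10⁷ m.
r₂ = 7.157×10⁵ km = 7.157×10⁸ m.
Transfer ellipse a_t = (r₁ + r₂)/2 = 4.057×10⁸ m.
At r₁: circular v_c1 = √(μ/r₁) = 36400 m/s; transfer-perijove v_p = √[μ(2/r₁ − 1/a_t)] = 48350 m/s.
Δv₁ = v_p − v_c1 = 11950 m/s.
At r₂: circular v_c2 = √(μ/r₂) = 13310 m/s; transfer-apojove v_a = √[μ(2/r₂ − 1/a_t)] = 6460 m/s.
Δv₂ = v_c2 − v_a = 6845 m/s.
Total Δv = Δv₁ + Δv₂ = 18790 m/s = 18.79 km/s.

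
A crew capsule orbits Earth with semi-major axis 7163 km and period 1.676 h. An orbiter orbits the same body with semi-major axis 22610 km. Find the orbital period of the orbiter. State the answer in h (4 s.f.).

Kepler's third law: T² ∝ a³, so T₂ = T₁ (a₂/a₁)^(3/2).
a₂/a₁ = 3.156, (a₂/a₁)^(3/2) = 5.608.
T₂ = 1.676 × 5.608 = 9.399 h.

T₂ ≈ 9.399 h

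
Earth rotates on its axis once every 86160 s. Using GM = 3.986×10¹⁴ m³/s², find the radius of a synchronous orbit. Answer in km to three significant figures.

A synchronous orbit has period T, so by Kepler's third law a = (μT²/4π²)^(1/3).
μT²/4π² = 3.986×10¹⁴ × (8.616×10⁴)² / 39.48 = 7.495×10²² m³.
a = 4.216×10⁷ m = 42163 km.

r_sync ≈ 42200 km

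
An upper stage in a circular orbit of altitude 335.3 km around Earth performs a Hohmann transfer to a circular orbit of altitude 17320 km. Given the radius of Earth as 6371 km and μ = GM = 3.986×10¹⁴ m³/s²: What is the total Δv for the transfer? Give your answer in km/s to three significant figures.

r₁ = 6371 + 335.3 = 6706.3 km = 6.7063×10⁶ m.
r₂ = 6371 + 17320 = 23691 km = 2.3691×10⁷ m.
Transfer ellipse a_t = (r₁ + r₂)/2 = 1.520×10⁷ m.
At r₁: circular v_c1 = √(μ/r₁) = 7710 m/s; transfer-perigee v_p = √[μ(2/r₁ − 1/a_t)] = 9625 m/s.
Δv₁ = v_p − v_c1 = 1916 m/s.
At r₂: circular v_c2 = √(μ/r₂) = 4102 m/s; transfer-apogee v_a = √[μ(2/r₂ − 1/a_t)] = 2725 m/s.
Δv₂ = v_c2 − v_a = 1377 m/s.
Total Δv = Δv₁ + Δv₂ = 3293 m/s = 3.293 km/s.

Δv_total ≈ 3.29 km/s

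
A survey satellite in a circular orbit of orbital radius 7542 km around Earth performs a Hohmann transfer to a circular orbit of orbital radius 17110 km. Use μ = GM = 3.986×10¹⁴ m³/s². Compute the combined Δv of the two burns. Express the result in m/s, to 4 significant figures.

Δv_total ≈ 2347 m/s

r₁ = 7542 km = 7.542×10⁶ m.
r₂ = 17110 km = 1.711×10⁷ m.
Transfer ellipse a_t = (r₁ + r₂)/2 = 1.233×10⁷ m.
At r₁: circular v_c1 = √(μ/r₁) = 7270 m/s; transfer-perigee v_p = √[μ(2/r₁ − 1/a_t)] = 8565 m/s.
Δv₁ = v_p − v_c1 = 1295 m/s.
At r₂: circular v_c2 = √(μ/r₂) = 4827 m/s; transfer-apogee v_a = √[μ(2/r₂ − 1/a_t)] = 3776 m/s.
Δv₂ = v_c2 − v_a = 1051 m/s.
Total Δv = Δv₁ + Δv₂ = 2347 m/s.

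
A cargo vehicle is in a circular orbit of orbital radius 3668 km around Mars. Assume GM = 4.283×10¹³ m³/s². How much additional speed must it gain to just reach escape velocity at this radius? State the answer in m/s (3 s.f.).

r = 3668 km = 3.668×10⁶ m.
Circular speed v_c = √(μ/r) = 3417 m/s.
Escape speed v_esc = √(2μ/r) = √2 × v_c = 4833 m/s.
Δv = v_esc − v_c = 1415 m/s.

Δv ≈ 1420 m/s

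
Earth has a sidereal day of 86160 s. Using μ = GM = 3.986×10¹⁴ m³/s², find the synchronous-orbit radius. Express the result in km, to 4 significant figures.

r_sync ≈ 42160 km

A synchronous orbit has period T, so by Kepler's third law a = (μT²/4π²)^(1/3).
μT²/4π² = 3.986×10¹⁴ × (8.616×10⁴)² / 39.48 = 7.495×10²² m³.
a = 4.216×10⁷ m = 42163 km.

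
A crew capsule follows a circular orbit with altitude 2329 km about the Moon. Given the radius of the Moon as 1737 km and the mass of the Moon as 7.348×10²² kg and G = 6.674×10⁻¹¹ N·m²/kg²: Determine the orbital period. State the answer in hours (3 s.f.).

μ = GM = 6.674×10⁻¹¹ × 7.348×10²² = 4.904×10¹² m³/s².
r = 1737 + 2329 = 4066.0 km = 4.0660×10⁶ m.
Kepler's third law: T = 2π√(r³/μ) = 2π√((4.066×10⁶)³ / 4.904×10¹²).
r³/μ = 1.371×10⁷ s², so T = 2π × 3.702×10³ = 2.326×10⁴ s.
Converting: 2.326×10⁴ s ÷ 3600 = 6.462 hours.

T ≈ 6.46 hours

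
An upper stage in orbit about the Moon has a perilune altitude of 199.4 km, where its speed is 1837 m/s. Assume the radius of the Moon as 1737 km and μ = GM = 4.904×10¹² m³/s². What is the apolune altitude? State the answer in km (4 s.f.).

r_p = 1737 + 199.4 = 1936.4 km = 1.936×10⁶ m.
Specific energy ε = v²/2 − μ/r = -8.453×10⁵ J/kg, so a = −μ/(2ε) = 2.901×10⁶ m.
The apsides satisfy r_p + r_a = 2a, so the apolune radius is 2a − r_p = 3.865×10⁶ m = 3865.4 km.
Apolune altitude = 3865.4 − 1737 = 2128.4 km.

apolune altitude ≈ 2128 km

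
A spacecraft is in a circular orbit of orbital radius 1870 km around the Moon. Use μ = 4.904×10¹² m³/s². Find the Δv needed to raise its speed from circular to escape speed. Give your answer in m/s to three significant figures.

Δv ≈ 671 m/s

r = 1870 km = 1.870×10⁶ m.
Circular speed v_c = √(μ/r) = 1619 m/s.
Escape speed v_esc = √(2μ/r) = √2 × v_c = 2290 m/s.
Δv = v_esc − v_c = 670.8 m/s.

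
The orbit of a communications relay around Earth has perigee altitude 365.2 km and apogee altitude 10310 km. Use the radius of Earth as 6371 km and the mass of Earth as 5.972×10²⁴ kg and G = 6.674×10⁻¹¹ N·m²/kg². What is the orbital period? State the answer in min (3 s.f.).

μ = GM = 6.674×10⁻¹¹ × 5.972×10²⁴ = 3.986×10¹⁴ m³/s².
r_p = 6371 + 365.2 = 6736.2 km = 6.7362×10⁶ m.
r_a = 6371 + 10310 = 16681 km = 1.6681×10⁷ m.
Semi-major axis a = (r_p + r_a)/2 = (6736.2 + 16681)/2 = 11709 km = 1.171×10⁷ m.
By Kepler's third law T = 2π√(a³/μ) = 2π × 2.007×10³ = 1.261×10⁴ s.
= 210.2 min.

T ≈ 210 min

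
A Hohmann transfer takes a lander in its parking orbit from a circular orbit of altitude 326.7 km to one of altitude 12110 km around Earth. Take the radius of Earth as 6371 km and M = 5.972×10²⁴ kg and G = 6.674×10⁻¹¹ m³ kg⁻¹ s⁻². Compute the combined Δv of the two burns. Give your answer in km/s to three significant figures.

μ = GM = 6.674×10⁻¹¹ × 5.972×10²⁴ = 3.986×10¹⁴ m³/s².
r₁ = 6371 + 326.7 = 6697.7 km = 6.6977×10⁶ m.
r₂ = 6371 + 12110 = 18481 km = 1.8481×10⁷ m.
Transfer ellipse a_t = (r₁ + r₂)/2 = 1.259×10⁷ m.
At r₁: circular v_c1 = √(μ/r₁) = 7714 m/s; transfer-perigee v_p = √[μ(2/r₁ − 1/a_t)] = 9347 m/s.
Δv₁ = v_p − v_c1 = 1632 m/s.
At r₂: circular v_c2 = √(μ/r₂) = 4644 m/s; transfer-apogee v_a = √[μ(2/r₂ − 1/a_t)] = 3387 m/s.
Δv₂ = v_c2 − v_a = 1257 m/s.
Total Δv = Δv₁ + Δv₂ = 2889 m/s = 2.889 km/s.

Δv_total ≈ 2.89 km/s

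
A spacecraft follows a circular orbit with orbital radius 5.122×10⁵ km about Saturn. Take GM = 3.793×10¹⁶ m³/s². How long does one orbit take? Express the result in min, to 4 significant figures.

r = 5.122×10⁵ km = 5.122×10⁸ m.
Kepler's third law: T = 2π√(r³/μ) = 2π√((5.122×10⁸)³ / 3.793×10¹⁶).
r³/μ = 3.543×10⁹ s², so T = 2π × 5.952×10⁴ = 3.740×10⁵ s.
Converting: 3.740×10⁵ s ÷ 60.00 = 6233 min.

T ≈ 6233 min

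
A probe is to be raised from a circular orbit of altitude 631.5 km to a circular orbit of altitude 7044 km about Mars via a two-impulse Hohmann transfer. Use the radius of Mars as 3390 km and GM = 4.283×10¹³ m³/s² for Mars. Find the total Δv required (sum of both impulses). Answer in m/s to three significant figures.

r₁ = 3390 + 631.5 = 4021.5 km = 4.0215×10⁶ m.
r₂ = 3390 + 7044 = 10434 km = 1.0434×10⁷ m.
Transfer ellipse a_t = (r₁ + r₂)/2 = 7.228×10⁶ m.
At r₁: circular v_c1 = √(μ/r₁) = 3263 m/s; transfer-periapsis v_p = √[μ(2/r₁ − 1/a_t)] = 3921 m/s.
Δv₁ = v_p − v_c1 = 657.6 m/s.
At r₂: circular v_c2 = √(μ/r₂) = 2026 m/s; transfer-apoapsis v_a = √[μ(2/r₂ − 1/a_t)] = 1511 m/s.
Δv₂ = v_c2 − v_a = 514.8 m/s.
Total Δv = Δv₁ + Δv₂ = 1172 m/s.

Δv_total ≈ 1170 m/s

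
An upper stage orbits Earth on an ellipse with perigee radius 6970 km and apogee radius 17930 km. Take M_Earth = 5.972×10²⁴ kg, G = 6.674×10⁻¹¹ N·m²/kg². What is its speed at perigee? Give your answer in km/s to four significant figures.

v ≈ 9.075 km/s

μ = GM = 6.674×10⁻¹¹ × 5.972×10²⁴ = 3.986×10¹⁴ m³/s².
Semi-major axis a = (r_p + r_a)/2 = 12450 km = 1.245×10⁷ m.
Vis-viva: v² = μ(2/r − 1/a) = 3.986×10¹⁴ × (2.869×10⁻⁷ − 8.032×10⁻⁸) = 8.235×10⁷ m²/s².
v = 9075 m/s = 9.075 km/s.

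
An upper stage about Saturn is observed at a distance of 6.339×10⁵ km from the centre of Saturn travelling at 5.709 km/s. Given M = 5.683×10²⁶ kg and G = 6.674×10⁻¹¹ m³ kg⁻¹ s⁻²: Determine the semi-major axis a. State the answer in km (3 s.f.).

a ≈ 4.36×10⁵ km

μ = GM = 6.674×10⁻¹¹ × 5.683×10²⁶ = 3.793×10¹⁶ m³/s².
r = 6.339×10⁸ m.
Vis-viva rearranged: 1/a = 2/r − v²/μ = 3.155×10⁻⁹ − 8.593×10⁻¹⁰ = 2.296×10⁻⁹ m⁻¹.
a = 4.356×10⁸ m = 4.3559×10⁵ km.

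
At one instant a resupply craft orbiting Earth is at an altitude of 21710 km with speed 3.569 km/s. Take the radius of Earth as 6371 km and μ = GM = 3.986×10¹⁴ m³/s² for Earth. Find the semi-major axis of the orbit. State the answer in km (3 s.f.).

r = 6371 + 21710 = 28081 km = 2.808×10⁷ m.
Vis-viva rearranged: 1/a = 2/r − v²/μ = 7.122×10⁻⁸ − 3.196×10⁻⁸ = 3.927×10⁻⁸ m⁻¹.
a = 2.547×10⁷ m = 25467 km.

a ≈ 25500 km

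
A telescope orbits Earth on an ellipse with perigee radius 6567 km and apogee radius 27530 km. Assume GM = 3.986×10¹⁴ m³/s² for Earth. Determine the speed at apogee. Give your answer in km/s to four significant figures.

Semi-major axis a = (r_p + r_a)/2 = 17048 km = 1.705×10⁷ m.
Vis-viva: v² = μ(2/r − 1/a) = 3.986×10¹⁴ × (7.265×10⁻⁸ − 5.866×10⁻⁸) = 5.577×10⁶ m²/s².
v = 2362 m/s = 2.362 km/s.

v ≈ 2.362 km/s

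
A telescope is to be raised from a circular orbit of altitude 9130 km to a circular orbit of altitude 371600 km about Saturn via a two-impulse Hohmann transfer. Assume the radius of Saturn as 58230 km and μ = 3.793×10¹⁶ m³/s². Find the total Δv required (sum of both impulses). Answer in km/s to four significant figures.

Δv_total ≈ 11.98 km/s

r₁ = 58230 + 9130 = 67360 km = 6.7360×10⁷ m.
r₂ = 58230 + 371600 = 429830 km = 4.2983×10⁸ m.
Transfer ellipse a_t = (r₁ + r₂)/2 = 2.486×10⁸ m.
At r₁: circular v_c1 = √(μ/r₁) = 23730 m/s; transfer-perikrone v_p = √[μ(2/r₁ − 1/a_t)] = 31200 m/s.
Δv₁ = v_p − v_c1 = 7473 m/s.
At r₂: circular v_c2 = √(μ/r₂) = 9394 m/s; transfer-apokrone v_a = √[μ(2/r₂ − 1/a_t)] = 4890 m/s.
Δv₂ = v_c2 − v_a = 4504 m/s.
Total Δv = Δv₁ + Δv₂ = 11980 m/s = 11.98 km/s.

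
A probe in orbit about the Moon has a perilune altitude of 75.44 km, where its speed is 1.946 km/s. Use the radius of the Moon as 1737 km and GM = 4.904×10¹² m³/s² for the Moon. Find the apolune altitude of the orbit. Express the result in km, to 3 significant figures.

r_p = 1737 + 75.44 = 1812.4 km = 1.812×10⁶ m.
Specific energy ε = v²/2 − μ/r = -8.123×10⁵ J/kg, so a = −μ/(2ε) = 3.019×10⁶ m.
The apsides satisfy r_p + r_a = 2a, so the apolune radius is 2a − r_p = 4.225×10⁶ m = 4224.8 km.
Apolune altitude = 4224.8 − 1737 = 2487.8 km.

apolune altitude ≈ 2490 km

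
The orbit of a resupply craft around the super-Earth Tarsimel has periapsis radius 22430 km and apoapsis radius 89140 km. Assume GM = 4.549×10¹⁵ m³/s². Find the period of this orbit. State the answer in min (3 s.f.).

T ≈ 647 min

Semi-major axis a = (r_p + r_a)/2 = (22430 + 89140)/2 = 55785 km = 5.578×10⁷ m.
By Kepler's third law T = 2π√(a³/μ) = 2π × 6.178×10³ = 3.881×10⁴ s.
= 646.9 min.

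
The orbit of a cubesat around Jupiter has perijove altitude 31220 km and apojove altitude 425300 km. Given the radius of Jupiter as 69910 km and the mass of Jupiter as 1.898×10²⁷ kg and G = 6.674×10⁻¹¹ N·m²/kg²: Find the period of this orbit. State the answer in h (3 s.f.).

T ≈ 25.2 h

μ = GM = 6.674×10⁻¹¹ × 1.898×10²⁷ = 1.267×10¹⁷ m³/s².
r_p = 69910 + 31220 = 101130 km = 1.0113×10⁸ m.
r_a = 69910 + 425300 = 495210 km = 4.9521×10⁸ m.
Semi-major axis a = (r_p + r_a)/2 = (1.0113×10⁵ + 4.9521×10⁵)/2 = 2.9817×10⁵ km = 2.982×10⁸ m.
By Kepler's third law T = 2π√(a³/μ) = 2π × 1.447×10⁴ = 9.089×10⁴ s.
= 25.25 h.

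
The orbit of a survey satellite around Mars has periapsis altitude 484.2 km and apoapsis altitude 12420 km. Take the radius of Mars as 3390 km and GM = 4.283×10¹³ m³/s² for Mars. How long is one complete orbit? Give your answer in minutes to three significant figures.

T ≈ 494 minutes

r_p = 3390 + 484.2 = 3874.2 km = 3.8742×10⁶ m.
r_a = 3390 + 12420 = 15810 km = 1.5810×10⁷ m.
Semi-major axis a = (r_p + r_a)/2 = (3874.2 + 15810)/2 = 9842.1 km = 9.842×10⁶ m.
By Kepler's third law T = 2π√(a³/μ) = 2π × 4.718×10³ = 2.964×10⁴ s.
= 494.1 minutes.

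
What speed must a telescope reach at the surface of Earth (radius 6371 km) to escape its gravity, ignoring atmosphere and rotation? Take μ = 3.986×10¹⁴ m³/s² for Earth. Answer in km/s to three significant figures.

v_esc ≈ 11.2 km/s

r = R = 6.371×10⁶ m.
Escape speed v_esc = √(2μ/r) = √(2 × 3.986×10¹⁴ / 6.371×10⁶) = √(1.251×10⁸) = 11190 m/s.
= 11.19 km/s.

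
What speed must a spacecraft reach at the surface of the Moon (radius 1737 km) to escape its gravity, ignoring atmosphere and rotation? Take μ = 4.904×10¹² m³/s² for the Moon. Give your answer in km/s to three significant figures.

v_esc ≈ 2.38 km/s

r = R = 1.737×10⁶ m.
Escape speed v_esc = √(2μ/r) = √(2 × 4.904×10¹² / 1.737×10⁶) = √(5.647×10⁶) = 2376 m/s.
= 2.376 km/s.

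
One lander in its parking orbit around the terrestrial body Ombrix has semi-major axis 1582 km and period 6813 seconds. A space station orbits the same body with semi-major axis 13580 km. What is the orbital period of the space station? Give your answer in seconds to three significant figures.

Kepler's third law: T² ∝ a³, so T₂ = T₁ (a₂/a₁)^(3/2).
a₂/a₁ = 8.584, (a₂/a₁)^(3/2) = 25.15.
T₂ = 6813 × 25.15 = 1.713×10⁵ seconds.

T₂ ≈ 1.71×10⁵ seconds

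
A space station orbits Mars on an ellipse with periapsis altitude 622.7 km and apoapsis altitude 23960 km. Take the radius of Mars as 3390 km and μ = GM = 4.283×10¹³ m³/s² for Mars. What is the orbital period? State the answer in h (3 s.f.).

T ≈ 16.6 h

r_p = 3390 + 622.7 = 4012.7 km = 4.0127×10⁶ m.
r_a = 3390 + 23960 = 27350 km = 2.7350×10⁷ m.
Semi-major axis a = (r_p + r_a)/2 = (4012.7 + 27350)/2 = 15681 km = 1.568×10⁷ m.
By Kepler's third law T = 2π√(a³/μ) = 2π × 9.489×10³ = 5.962×10⁴ s.
= 16.56 h.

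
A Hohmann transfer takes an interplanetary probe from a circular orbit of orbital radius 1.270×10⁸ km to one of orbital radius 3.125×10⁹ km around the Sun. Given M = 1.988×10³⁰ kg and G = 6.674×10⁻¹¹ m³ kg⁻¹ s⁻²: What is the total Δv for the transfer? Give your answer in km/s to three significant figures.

μ = GM = 6.674×10⁻¹¹ × 1.988×10³⁰ = 1.327×10²⁰ m³/s².
r₁ = 1.270×10⁸ km = 1.270×10¹¹ m.
r₂ = 3.125×10⁹ km = 3.125×10¹² m.
Transfer ellipse a_t = (r₁ + r₂)/2 = 1.626×10¹² m.
At r₁: circular v_c1 = √(μ/r₁) = 32320 m/s; transfer-perihelion v_p = √[μ(2/r₁ − 1/a_t)] = 44810 m/s.
Δv₁ = v_p − v_c1 = 12490 m/s.
At r₂: circular v_c2 = √(μ/r₂) = 6516 m/s; transfer-aphelion v_a = √[μ(2/r₂ − 1/a_t)] = 1821 m/s.
Δv₂ = v_c2 − v_a = 4695 m/s.
Total Δv = Δv₁ + Δv₂ = 17180 m/s = 17.18 km/s.

Δv_total ≈ 17.2 km/s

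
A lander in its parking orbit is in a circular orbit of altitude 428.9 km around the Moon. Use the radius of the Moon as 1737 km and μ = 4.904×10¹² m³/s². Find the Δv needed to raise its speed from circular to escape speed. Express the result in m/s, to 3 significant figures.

r = 1737 + 428.9 = 2165.9 km = 2.1659×10⁶ m.
Circular speed v_c = √(μ/r) = 1505 m/s.
Escape speed v_esc = √(2μ/r) = √2 × v_c = 2128 m/s.
Δv = v_esc − v_c = 623.3 m/s.

Δv ≈ 623 m/s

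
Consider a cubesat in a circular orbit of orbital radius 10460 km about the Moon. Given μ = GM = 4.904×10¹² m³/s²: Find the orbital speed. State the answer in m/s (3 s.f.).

v ≈ 685 m/s

r = 10460 km = 1.046×10⁷ m.
For a circular orbit v = √(μ/r) = √(4.904×10¹² / 1.046×10⁷) = √(4.688×10⁵) = 684.7 m/s.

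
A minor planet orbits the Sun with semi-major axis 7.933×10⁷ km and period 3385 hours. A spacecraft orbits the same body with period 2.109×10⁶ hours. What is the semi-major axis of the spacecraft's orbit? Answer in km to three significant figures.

a₂ ≈ 5.79×10⁹ km

Kepler's third law: a³ ∝ T², so a₂ = a₁ (T₂/T₁)^(2/3).
T₂/T₁ = 623.0, (T₂/T₁)^(2/3) = 72.95.
a₂ = 7.933×10⁷ × 72.95 = 5.787×10⁹ km.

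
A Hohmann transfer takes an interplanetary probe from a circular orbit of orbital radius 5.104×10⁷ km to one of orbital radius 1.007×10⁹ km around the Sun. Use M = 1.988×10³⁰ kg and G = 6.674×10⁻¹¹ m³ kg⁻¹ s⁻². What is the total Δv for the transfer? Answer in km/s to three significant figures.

μ = GM = 6.674×10⁻¹¹ × 1.988×10³⁰ = 1.327×10²⁰ m³/s².
r₁ = 5.104×10⁷ km = 5.104×10¹⁰ m.
r₂ = 1.007×10⁹ km = 1.007×10¹² m.
Transfer ellipse a_t = (r₁ + r₂)/2 = 5.290×10¹¹ m.
At r₁: circular v_c1 = √(μ/r₁) = 50990 m/s; transfer-perihelion v_p = √[μ(2/r₁ − 1/a_t)] = 70340 m/s.
Δv₁ = v_p − v_c1 = 19360 m/s.
At r₂: circular v_c2 = √(μ/r₂) = 11480 m/s; transfer-aphelion v_a = √[μ(2/r₂ − 1/a_t)] = 3565 m/s.
Δv₂ = v_c2 − v_a = 7913 m/s.
Total Δv = Δv₁ + Δv₂ = 27270 m/s = 27.27 km/s.

Δv_total ≈ 27.3 km/s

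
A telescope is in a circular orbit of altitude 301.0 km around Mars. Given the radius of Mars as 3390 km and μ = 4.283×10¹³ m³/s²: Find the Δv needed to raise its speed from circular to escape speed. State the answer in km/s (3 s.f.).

Δv ≈ 1.41 km/s

r = 3390 + 301.0 = 3691.0 km = 3.6910×10⁶ m.
Circular speed v_c = √(μ/r) = 3406 m/s.
Escape speed v_esc = √(2μ/r) = √2 × v_c = 4817 m/s.
Δv = v_esc − v_c = 1411 m/s = 1.411 km/s.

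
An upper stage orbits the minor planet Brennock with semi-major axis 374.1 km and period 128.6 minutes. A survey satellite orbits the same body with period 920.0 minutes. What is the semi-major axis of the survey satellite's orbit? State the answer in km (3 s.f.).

a₂ ≈ 1390 km

Kepler's third law: a³ ∝ T², so a₂ = a₁ (T₂/T₁)^(2/3).
T₂/T₁ = 7.154, (T₂/T₁)^(2/3) = 3.713.
a₂ = 374.1 × 3.713 = 1389 km.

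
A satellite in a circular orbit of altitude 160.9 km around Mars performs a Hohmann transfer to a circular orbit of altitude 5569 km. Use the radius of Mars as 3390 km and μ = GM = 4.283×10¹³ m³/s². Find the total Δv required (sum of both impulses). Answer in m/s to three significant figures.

Δv_total ≈ 1220 m/s

r₁ = 3390 + 160.9 = 3550.9 km = 3.5509×10⁶ m.
r₂ = 3390 + 5569 = 8959.0 km = 8.9590×10⁶ m.
Transfer ellipse a_t = (r₁ + r₂)/2 = 6.255×10⁶ m.
At r₁: circular v_c1 = √(μ/r₁) = 3473 m/s; transfer-periapsis v_p = √[μ(2/r₁ − 1/a_t)] = 4156 m/s.
Δv₁ = v_p − v_c1 = 683.5 m/s.
At r₂: circular v_c2 = √(μ/r₂) = 2186 m/s; transfer-apoapsis v_a = √[μ(2/r₂ − 1/a_t)] = 1647 m/s.
Δv₂ = v_c2 − v_a = 539.1 m/s.
Total Δv = Δv₁ + Δv₂ = 1223 m/s.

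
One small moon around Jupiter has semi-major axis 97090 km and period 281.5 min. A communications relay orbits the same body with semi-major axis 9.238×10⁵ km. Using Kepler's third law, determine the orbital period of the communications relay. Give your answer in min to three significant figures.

T₂ ≈ 8260 min

Kepler's third law: T² ∝ a³, so T₂ = T₁ (a₂/a₁)^(3/2).
a₂/a₁ = 9.515, (a₂/a₁)^(3/2) = 29.35.
T₂ = 281.5 × 29.35 = 8262 min.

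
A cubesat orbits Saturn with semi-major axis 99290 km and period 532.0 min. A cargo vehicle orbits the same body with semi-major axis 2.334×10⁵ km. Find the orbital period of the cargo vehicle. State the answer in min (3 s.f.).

Kepler's third law: T² ∝ a³, so T₂ = T₁ (a₂/a₁)^(3/2).
a₂/a₁ = 2.351, (a₂/a₁)^(3/2) = 3.604.
T₂ = 532.0 × 3.604 = 1917 min.

T₂ ≈ 1920 min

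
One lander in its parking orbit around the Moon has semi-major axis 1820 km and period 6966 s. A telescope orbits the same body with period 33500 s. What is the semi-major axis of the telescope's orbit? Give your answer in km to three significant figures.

Kepler's third law: a³ ∝ T², so a₂ = a₁ (T₂/T₁)^(2/3).
T₂/T₁ = 4.809, (T₂/T₁)^(2/3) = 2.849.
a₂ = 1820 × 2.849 = 5185 km.

a₂ ≈ 5190 km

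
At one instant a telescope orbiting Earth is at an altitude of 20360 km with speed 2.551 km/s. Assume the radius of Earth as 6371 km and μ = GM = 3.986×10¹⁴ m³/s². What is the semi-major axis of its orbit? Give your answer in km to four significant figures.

a ≈ 17100 km

r = 6371 + 20360 = 26731 km = 2.673×10⁷ m.
Vis-viva rearranged: 1/a = 2/r − v²/μ = 7.482×10⁻⁸ − 1.633×10⁻⁸ = 5.849×10⁻⁸ m⁻¹.
a = 1.710×10⁷ m = 17096 km.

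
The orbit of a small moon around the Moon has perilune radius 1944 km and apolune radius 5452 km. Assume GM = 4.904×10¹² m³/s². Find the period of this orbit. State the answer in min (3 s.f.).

Semi-major axis a = (r_p + r_a)/2 = (1944.0 + 5452.0)/2 = 3698.0 km = 3.698×10⁶ m.
By Kepler's third law T = 2π√(a³/μ) = 2π × 3.211×10³ = 2.018×10⁴ s.
= 336.3 min.

T ≈ 336 min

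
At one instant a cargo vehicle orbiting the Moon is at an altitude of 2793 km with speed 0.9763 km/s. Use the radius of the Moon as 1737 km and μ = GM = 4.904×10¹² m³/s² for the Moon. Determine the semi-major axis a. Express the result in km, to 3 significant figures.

a ≈ 4050 km

r = 1737 + 2793 = 4530.0 km = 4.530×10⁶ m.
Specific orbital energy ε = v²/2 − μ/r = (976.3)²/2 − 4.904×10¹²/4.530×10⁶ = -6.060×10⁵ J/kg.
Since ε = −μ/(2a), a = −μ/(2ε) = 4.046×10⁶ m = 4046.3 km.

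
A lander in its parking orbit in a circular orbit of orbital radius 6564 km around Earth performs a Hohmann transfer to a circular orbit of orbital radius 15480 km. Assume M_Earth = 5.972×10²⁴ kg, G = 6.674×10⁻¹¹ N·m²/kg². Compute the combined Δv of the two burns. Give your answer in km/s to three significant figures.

μ = GM = 6.674×10⁻¹¹ × 5.972×10²⁴ = 3.986×10¹⁴ m³/s².
r₁ = 6564 km = 6.564×10⁶ m.
r₂ = 15480 km = 1.548×10⁷ m.
Transfer ellipse a_t = (r₁ + r₂)/2 = 1.102×10⁷ m.
At r₁: circular v_c1 = √(μ/r₁) = 7792 m/s; transfer-perigee v_p = √[μ(2/r₁ − 1/a_t)] = 9235 m/s.
Δv₁ = v_p − v_c1 = 1442 m/s.
At r₂: circular v_c2 = √(μ/r₂) = 5074 m/s; transfer-apogee v_a = √[μ(2/r₂ − 1/a_t)] = 3916 m/s.
Δv₂ = v_c2 − v_a = 1158 m/s.
Total Δv = Δv₁ + Δv₂ = 2601 m/s = 2.601 km/s.

Δv_total ≈ 2.60 km/s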